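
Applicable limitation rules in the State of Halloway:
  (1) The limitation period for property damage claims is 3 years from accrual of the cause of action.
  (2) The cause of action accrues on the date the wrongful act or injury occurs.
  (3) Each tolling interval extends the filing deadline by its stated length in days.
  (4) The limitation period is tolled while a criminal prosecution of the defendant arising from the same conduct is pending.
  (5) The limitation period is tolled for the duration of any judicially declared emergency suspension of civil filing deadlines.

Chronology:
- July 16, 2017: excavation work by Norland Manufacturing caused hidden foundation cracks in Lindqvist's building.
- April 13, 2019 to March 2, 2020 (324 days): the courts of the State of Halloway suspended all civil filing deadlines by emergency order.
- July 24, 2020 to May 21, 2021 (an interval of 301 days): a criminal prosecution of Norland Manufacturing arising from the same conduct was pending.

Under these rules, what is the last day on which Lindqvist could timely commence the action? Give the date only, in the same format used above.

April 2, 2022

The claim accrued on July 16, 2017, when the wrongful act occurred.
Adding the 3 years base period to July 16, 2017 gives a deadline of July 16, 2020, before any tolling.
Because the emergency suspension of filing deadlines ran from April 13, 2019 to March 2, 2020, the deadline is extended by 324 days to June 5, 2021.
Because the pending criminal prosecution ran from July 24, 2020 to May 21, 2021, the deadline is extended by 301 days to April 2, 2022.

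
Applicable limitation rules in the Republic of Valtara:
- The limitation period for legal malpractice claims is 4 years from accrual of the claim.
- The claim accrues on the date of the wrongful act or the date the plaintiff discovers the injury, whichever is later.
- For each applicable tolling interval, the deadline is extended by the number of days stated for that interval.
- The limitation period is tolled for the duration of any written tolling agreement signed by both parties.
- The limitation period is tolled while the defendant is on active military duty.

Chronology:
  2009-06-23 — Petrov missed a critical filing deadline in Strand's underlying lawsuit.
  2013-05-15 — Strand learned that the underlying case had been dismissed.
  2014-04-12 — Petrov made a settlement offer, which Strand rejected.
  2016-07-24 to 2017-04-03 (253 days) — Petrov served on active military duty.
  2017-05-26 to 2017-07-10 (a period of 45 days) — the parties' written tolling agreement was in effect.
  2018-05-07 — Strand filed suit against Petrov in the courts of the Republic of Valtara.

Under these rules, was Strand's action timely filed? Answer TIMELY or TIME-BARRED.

The claim accrued on 2013-05-15 — the later of the 2009-06-23 act and the 2013-05-15 discovery.
The untolled deadline — 4 years after 2013-05-15 — is 2017-05-15.
Because the defendant's active military service ran from 2016-07-24 to 2017-04-03, the deadline is extended by 253 days to 2018-01-23.
Because the written tolling agreement ran from 2017-05-26 to 2017-07-10, the deadline is extended by 45 days to 2018-03-09.
The other events in the timeline have no effect on the limitation period under the stated rules.
The 2018-05-07 filing falls after the 2018-03-09 deadline; the claim is time-barred.

TIME-BARRED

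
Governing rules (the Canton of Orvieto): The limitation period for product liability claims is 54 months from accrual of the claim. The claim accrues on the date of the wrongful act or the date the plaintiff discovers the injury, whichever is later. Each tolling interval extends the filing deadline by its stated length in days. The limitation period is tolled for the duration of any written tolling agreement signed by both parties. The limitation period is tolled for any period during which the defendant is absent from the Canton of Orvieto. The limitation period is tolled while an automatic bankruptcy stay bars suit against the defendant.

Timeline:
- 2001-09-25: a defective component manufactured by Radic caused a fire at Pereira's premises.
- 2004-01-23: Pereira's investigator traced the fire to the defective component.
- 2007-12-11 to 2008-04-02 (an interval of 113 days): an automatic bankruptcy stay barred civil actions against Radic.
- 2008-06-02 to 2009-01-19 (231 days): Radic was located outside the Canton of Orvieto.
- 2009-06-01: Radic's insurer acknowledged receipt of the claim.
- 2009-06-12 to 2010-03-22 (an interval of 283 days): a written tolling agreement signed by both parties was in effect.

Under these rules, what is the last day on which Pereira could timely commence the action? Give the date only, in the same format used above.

The claim accrued on 2004-01-23 — the later of the 2001-09-25 act and the 2004-01-23 discovery.
The untolled deadline — 54 months after 2004-01-23 — is 2008-07-23.
The period was tolled for 113 days by the automatic bankruptcy stay (2007-12-11 to 2008-04-02), pushing the deadline to 2008-11-13.
The defendant's absence from the jurisdiction from 2008-06-02 to 2009-01-19 tolled the period for 231 days, extending the deadline to 2009-07-02.
The period was tolled for 283 days by the written tolling agreement (2009-06-12 to 2010-03-22), pushing the deadline to 2010-04-11.
The other events in the timeline have no effect on the limitation period under the stated rules.

2010-04-11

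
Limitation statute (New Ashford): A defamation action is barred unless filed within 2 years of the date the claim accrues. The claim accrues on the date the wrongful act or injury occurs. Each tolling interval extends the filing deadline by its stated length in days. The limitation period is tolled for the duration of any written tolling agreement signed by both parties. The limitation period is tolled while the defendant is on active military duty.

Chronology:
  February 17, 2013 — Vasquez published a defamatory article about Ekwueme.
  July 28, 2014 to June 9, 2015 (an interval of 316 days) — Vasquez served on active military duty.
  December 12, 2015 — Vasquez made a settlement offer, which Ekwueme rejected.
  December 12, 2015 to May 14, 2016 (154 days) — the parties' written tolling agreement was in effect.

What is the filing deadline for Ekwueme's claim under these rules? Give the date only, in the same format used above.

June 1, 2016

The claim accrued on February 17, 2013, the date of the act.
Adding the 2 years base period to February 17, 2013 gives a deadline of February 17, 2015, before any tolling.
The defendant's active military service from July 28, 2014 to June 9, 2015 tolled the period for 316 days, extending the deadline to December 30, 2015.
The period was tolled for 154 days by the written tolling agreement (December 12, 2015 to May 14, 2016), pushing the deadline to June 1, 2016.
None of the other events listed affects the running of the period under the stated rules.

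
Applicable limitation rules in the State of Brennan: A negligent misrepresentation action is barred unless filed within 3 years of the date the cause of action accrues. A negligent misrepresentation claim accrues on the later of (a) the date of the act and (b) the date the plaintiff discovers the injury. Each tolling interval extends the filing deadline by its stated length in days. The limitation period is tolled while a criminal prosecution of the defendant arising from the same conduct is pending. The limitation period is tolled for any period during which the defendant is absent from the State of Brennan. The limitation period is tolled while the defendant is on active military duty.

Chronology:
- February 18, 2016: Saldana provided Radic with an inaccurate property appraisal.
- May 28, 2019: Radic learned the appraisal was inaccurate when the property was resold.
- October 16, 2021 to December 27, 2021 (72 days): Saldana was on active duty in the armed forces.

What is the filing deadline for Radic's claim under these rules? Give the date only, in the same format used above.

The claim accrued on May 28, 2019 — the later of the February 18, 2016 act and the May 28, 2019 discovery.
Adding the 3 years base period to May 28, 2019 gives a deadline of May 28, 2022, before any tolling.
The period was tolled for 72 days by the defendant's active military service (October 16, 2021 to December 27, 2021), pushing the deadline to August 8, 2022.

August 8, 2022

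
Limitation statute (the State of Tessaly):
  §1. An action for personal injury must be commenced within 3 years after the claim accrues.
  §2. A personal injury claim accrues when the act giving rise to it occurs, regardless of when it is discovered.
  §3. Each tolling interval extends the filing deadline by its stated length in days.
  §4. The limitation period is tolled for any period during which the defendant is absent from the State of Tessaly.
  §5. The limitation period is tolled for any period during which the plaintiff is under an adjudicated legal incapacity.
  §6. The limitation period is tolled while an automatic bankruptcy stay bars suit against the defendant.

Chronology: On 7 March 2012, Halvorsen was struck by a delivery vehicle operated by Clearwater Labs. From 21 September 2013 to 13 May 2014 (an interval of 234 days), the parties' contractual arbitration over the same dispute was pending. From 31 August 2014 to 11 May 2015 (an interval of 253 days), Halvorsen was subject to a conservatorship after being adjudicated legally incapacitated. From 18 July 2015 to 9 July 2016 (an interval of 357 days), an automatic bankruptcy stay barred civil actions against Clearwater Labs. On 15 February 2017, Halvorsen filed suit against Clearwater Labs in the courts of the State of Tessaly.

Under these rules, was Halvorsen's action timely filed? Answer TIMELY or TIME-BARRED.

TIME-BARRED

The claim accrued on 7 March 2012, when the wrongful act occurred.
The untolled deadline — 3 years after 7 March 2012 — is 7 March 2015.
The plaintiff's legal incapacity from 31 August 2014 to 11 May 2015 tolled the period for 253 days, extending the deadline to 15 November 2015.
Because the automatic bankruptcy stay ran from 18 July 2015 to 9 July 2016, the deadline is extended by 357 days to 6 November 2016.
Although a pending arbitration ran from 21 September 2013 to 13 May 2014, the stated rules do not make that a tolling event, so it is disregarded.
Halvorsen filed on 15 February 2017, after the 6 November 2016 deadline, so the action is time-barred.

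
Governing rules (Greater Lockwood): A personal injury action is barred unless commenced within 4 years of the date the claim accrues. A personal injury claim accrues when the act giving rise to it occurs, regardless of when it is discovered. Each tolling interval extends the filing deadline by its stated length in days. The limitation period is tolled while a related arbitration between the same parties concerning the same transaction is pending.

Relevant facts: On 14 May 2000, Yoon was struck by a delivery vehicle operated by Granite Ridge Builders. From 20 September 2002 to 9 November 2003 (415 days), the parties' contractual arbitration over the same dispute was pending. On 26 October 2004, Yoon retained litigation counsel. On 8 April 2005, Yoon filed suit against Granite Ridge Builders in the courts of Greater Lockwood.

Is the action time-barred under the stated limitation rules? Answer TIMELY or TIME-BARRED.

The limitation period began to run on 14 May 2000.
4 years from 14 May 2000 is 14 May 2004.
Because the pending related arbitration ran from 20 September 2002 to 9 November 2003, the deadline is extended by 415 days to 3 July 2005.
None of the other events listed affects the running of the period under the stated rules.
Yoon filed on 8 April 2005, before the 3 July 2005 deadline, so the action is timely.

TIMELY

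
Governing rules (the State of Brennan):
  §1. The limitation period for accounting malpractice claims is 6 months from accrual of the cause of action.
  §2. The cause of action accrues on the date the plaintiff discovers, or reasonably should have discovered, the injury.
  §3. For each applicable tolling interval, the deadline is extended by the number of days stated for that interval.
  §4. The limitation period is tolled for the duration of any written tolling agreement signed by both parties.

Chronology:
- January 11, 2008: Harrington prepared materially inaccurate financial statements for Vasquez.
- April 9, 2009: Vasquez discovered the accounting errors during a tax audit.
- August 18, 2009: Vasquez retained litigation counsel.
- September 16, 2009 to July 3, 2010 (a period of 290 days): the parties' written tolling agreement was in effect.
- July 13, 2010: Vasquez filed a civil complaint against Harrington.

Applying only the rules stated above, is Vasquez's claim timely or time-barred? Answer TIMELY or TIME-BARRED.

TIMELY

The claim did not accrue until Vasquez discovered the injury on April 9, 2009; the January 11, 2008 act date does not start the clock under the stated rule.
The untolled deadline — 6 months after April 9, 2009 — is October 9, 2009.
The written tolling agreement from September 16, 2009 to July 3, 2010 tolled the period for 290 days, extending the deadline to July 26, 2010.
Nothing else in the chronology tolls or restarts the period.
Vasquez filed on July 13, 2010, before the July 26, 2010 deadline, so the action is timely.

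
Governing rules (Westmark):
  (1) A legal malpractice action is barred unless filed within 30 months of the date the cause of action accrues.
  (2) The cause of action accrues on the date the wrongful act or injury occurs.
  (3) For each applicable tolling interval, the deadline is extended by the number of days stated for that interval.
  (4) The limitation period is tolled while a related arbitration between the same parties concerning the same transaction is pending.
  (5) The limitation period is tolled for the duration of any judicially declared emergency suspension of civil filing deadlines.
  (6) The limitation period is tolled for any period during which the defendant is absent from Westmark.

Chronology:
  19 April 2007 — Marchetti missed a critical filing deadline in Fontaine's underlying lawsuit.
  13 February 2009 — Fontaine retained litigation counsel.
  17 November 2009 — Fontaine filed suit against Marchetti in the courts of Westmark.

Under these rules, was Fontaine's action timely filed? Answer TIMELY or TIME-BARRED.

The cause of action accrued on 19 April 2007, the date of the act.
30 months from 19 April 2007 is 19 October 2009.
Nothing else in the chronology tolls or restarts the period.
Fontaine filed on 17 November 2009, after the 19 October 2009 deadline, so the action is time-barred.

TIME-BARRED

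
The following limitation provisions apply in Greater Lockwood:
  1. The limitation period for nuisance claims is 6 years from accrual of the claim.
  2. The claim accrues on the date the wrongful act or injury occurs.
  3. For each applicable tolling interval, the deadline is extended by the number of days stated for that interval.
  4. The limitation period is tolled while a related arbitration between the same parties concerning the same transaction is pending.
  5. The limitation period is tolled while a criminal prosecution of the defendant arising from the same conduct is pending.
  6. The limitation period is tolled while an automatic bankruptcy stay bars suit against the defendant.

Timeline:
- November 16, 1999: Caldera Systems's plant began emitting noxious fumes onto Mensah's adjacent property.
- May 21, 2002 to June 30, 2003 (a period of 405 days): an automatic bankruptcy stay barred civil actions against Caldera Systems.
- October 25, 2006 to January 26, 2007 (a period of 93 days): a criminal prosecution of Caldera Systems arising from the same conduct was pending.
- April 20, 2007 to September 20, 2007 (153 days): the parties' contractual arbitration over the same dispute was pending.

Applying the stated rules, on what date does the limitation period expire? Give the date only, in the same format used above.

March 29, 2007

The claim accrued on November 16, 1999, when the wrongful act occurred.
The untolled deadline — 6 years after November 16, 1999 — is November 16, 2005.
Because the automatic bankruptcy stay ran from May 21, 2002 to June 30, 2003, the deadline is extended by 405 days to December 26, 2006.
The period was tolled for 93 days by the pending criminal prosecution (October 25, 2006 to January 26, 2007), pushing the deadline to March 29, 2007.
The pending related arbitration starting April 20, 2007 came too late — the period had run on March 29, 2007 — and so does not extend the deadline.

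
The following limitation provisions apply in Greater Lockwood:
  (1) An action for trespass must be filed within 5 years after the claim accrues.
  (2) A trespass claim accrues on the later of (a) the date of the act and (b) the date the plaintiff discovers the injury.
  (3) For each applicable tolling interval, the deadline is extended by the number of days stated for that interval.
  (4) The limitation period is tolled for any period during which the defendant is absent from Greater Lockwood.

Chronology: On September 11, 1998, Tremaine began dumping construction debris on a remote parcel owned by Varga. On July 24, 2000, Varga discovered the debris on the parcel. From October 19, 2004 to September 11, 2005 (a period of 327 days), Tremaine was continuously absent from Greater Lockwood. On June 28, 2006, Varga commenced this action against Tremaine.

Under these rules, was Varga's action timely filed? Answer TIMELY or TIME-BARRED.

Because discovery on July 24, 2000 post-dates the September 11, 1998 act, accrual under the later-of rule falls on July 24, 2000.
The untolled deadline — 5 years after July 24, 2000 — is July 24, 2005.
The period was tolled for 327 days by the defendant's absence from the jurisdiction (October 19, 2004 to September 11, 2005), pushing the deadline to June 16, 2006.
Filing on June 28, 2006 missed the June 16, 2006 deadline — the action is time-barred.

TIME-BARRED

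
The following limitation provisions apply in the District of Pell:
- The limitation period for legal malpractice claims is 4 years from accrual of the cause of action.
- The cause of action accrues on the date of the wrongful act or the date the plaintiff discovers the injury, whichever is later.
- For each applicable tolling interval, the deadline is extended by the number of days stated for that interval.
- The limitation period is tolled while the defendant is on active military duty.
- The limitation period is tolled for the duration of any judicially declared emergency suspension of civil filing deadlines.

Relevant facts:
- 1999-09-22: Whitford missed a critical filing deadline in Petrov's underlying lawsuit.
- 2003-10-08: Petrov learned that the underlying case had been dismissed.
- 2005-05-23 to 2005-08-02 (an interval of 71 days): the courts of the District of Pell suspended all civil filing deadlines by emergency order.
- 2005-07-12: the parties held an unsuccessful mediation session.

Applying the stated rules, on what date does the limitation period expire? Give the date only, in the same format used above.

The claim accrued on 2003-10-08 — the later of the 1999-09-22 act and the 2003-10-08 discovery.
4 years from 2003-10-08 is 2007-10-08.
The emergency suspension of filing deadlines from 2005-05-23 to 2005-08-02 tolled the period for 71 days, extending the deadline to 2007-12-18.
None of the other events listed affects the running of the period under the stated rules.

2007-12-18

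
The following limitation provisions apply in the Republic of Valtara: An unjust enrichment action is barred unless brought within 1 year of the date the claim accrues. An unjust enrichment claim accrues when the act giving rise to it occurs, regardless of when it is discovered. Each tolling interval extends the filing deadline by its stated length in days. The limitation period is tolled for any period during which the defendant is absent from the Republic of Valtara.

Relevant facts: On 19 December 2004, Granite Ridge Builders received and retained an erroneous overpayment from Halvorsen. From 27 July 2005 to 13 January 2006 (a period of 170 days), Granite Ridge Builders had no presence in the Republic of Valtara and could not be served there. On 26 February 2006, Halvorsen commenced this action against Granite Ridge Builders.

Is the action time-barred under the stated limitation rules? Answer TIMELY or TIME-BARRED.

TIMELY

The claim accrued on 19 December 2004, the date of the act.
The untolled deadline — 1 year after 19 December 2004 — is 19 December 2005.
Because the defendant's absence from the jurisdiction ran from 27 July 2005 to 13 January 2006, the deadline is extended by 170 days to 7 June 2006.
Halvorsen filed on 26 February 2006, before the 7 June 2006 deadline, so the action is timely.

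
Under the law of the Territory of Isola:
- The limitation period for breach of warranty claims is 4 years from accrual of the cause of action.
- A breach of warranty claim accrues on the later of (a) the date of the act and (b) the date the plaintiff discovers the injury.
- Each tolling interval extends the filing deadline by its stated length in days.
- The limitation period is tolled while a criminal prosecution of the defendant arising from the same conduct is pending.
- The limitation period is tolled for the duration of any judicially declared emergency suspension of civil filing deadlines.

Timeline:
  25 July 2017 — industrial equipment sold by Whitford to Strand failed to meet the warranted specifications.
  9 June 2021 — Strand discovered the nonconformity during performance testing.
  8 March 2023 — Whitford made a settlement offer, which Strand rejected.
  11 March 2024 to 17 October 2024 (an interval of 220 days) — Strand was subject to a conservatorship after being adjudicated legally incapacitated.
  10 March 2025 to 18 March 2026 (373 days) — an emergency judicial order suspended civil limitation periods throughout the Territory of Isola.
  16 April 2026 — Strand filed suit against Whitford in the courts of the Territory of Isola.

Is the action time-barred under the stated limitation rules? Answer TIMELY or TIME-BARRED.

Taking the later of the act (25 July 2017) and discovery (9 June 2021), the claim accrued on 9 June 2021.
The untolled deadline — 4 years after 9 June 2021 — is 9 June 2025.
The emergency suspension of filing deadlines from 10 March 2025 to 18 March 2026 tolled the period for 373 days, extending the deadline to 17 June 2026.
Although the plaintiff's incapacity ran from 11 March 2024 to 17 October 2024, the stated rules do not make that a tolling event, so it is disregarded.
None of the other events listed affects the running of the period under the stated rules.
The 16 April 2026 filing precedes the 17 June 2026 deadline; the claim is timely.

TIMELY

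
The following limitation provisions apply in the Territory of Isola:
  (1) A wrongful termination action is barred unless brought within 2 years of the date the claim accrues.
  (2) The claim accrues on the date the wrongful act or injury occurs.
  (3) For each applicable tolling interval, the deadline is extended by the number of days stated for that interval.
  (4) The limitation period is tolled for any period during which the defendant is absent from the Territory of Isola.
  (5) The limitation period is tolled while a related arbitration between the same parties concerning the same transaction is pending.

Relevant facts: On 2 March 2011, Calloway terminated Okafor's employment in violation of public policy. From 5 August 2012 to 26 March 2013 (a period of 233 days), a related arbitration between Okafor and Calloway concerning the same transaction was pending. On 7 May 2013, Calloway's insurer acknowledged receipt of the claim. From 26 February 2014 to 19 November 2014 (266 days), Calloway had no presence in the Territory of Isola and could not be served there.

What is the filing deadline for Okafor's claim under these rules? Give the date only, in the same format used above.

21 October 2013

The claim accrued on 2 March 2011, when the wrongful act occurred.
Adding the 2 years base period to 2 March 2011 gives a deadline of 2 March 2013, before any tolling.
The pending related arbitration from 5 August 2012 to 26 March 2013 tolled the period for 233 days, extending the deadline to 21 October 2013.
The defendant's absence from the jurisdiction from 26 February 2014 to 19 November 2014 began after the period had already run on 21 October 2013, so it has no tolling effect.
The other events in the timeline have no effect on the limitation period under the stated rules.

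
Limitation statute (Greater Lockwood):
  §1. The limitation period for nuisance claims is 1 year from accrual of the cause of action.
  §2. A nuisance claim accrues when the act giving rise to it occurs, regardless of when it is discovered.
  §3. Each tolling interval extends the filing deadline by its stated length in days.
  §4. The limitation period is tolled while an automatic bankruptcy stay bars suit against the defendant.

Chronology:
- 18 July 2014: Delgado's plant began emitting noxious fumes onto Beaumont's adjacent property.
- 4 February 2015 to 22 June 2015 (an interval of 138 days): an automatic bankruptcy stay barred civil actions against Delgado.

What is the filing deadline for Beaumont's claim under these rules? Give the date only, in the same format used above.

The cause of action accrued on 18 July 2014, the date of the act.
The untolled deadline — 1 year after 18 July 2014 — is 18 July 2015.
Because the automatic bankruptcy stay ran from 4 February 2015 to 22 June 2015, the deadline is extended by 138 days to 3 December 2015.

3 December 2015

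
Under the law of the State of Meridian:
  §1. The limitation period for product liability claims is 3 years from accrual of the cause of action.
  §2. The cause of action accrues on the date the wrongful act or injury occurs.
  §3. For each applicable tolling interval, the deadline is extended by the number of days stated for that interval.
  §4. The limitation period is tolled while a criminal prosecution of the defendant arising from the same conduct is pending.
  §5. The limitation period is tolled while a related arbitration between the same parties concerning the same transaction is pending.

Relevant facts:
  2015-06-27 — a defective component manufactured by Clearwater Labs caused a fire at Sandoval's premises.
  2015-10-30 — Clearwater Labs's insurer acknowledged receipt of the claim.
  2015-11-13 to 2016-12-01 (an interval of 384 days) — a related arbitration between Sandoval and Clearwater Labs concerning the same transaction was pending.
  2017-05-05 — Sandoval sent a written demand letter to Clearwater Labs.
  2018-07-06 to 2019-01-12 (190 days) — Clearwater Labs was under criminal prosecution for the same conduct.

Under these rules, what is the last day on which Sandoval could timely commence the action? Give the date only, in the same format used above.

The claim accrued on 2015-06-27, when the wrongful act occurred.
The untolled deadline — 3 years after 2015-06-27 — is 2018-06-27.
Because the pending related arbitration ran from 2015-11-13 to 2016-12-01, the deadline is extended by 384 days to 2019-07-16.
Because the pending criminal prosecution ran from 2018-07-06 to 2019-01-12, the deadline is extended by 190 days to 2020-01-22.
None of the other events listed affects the running of the period under the stated rules.

2020-01-22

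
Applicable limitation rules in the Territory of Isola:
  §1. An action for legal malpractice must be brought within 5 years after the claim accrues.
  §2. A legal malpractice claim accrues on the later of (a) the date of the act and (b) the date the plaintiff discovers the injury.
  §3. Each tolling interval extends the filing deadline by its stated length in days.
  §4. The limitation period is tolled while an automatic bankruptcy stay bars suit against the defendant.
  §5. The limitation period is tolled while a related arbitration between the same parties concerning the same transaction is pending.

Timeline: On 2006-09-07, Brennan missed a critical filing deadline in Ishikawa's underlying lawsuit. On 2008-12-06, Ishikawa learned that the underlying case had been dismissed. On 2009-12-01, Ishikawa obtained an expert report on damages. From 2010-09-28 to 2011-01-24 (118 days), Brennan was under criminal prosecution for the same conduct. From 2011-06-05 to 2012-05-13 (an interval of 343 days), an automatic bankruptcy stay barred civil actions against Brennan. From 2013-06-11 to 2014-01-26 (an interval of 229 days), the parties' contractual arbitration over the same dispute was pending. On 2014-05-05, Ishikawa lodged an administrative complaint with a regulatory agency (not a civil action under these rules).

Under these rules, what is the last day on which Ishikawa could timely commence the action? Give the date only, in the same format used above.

The claim accrued on 2008-12-06 — the later of the 2006-09-07 act and the 2008-12-06 discovery.
The untolled deadline — 5 years after 2008-12-06 — is 2013-12-06.
Because the automatic bankruptcy stay ran from 2011-06-05 to 2012-05-13, the deadline is extended by 343 days to 2014-11-14.
The period was tolled for 229 days by the pending related arbitration (2013-06-11 to 2014-01-26), pushing the deadline to 2015-07-01.
No stated provision tolls the period for a criminal prosecution, so the interval from 2010-09-28 to 2011-01-24 has no effect on the deadline.
Nothing else in the chronology tolls or restarts the period.

2015-07-01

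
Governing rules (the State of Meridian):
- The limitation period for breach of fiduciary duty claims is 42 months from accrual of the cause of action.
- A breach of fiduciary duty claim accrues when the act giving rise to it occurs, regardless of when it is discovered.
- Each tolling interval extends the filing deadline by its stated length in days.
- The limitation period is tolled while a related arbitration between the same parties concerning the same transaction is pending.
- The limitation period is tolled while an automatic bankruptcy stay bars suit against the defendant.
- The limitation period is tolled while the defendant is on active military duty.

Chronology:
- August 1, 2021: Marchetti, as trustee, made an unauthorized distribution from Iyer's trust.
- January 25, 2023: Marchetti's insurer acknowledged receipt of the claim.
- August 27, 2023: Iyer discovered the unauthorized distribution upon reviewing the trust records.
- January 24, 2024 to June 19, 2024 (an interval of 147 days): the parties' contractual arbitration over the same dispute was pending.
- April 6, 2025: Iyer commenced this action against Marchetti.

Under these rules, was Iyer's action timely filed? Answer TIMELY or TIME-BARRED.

Because the rule ties accrual to occurrence, the claim accrued on August 1, 2021, not on the August 27, 2023 discovery date.
The untolled deadline — 42 months after August 1, 2021 — is February 1, 2025.
Because the pending related arbitration ran from January 24, 2024 to June 19, 2024, the deadline is extended by 147 days to June 28, 2025.
None of the other events listed affects the running of the period under the stated rules.
Iyer filed on April 6, 2025, before the June 28, 2025 deadline, so the action is timely.

TIMELY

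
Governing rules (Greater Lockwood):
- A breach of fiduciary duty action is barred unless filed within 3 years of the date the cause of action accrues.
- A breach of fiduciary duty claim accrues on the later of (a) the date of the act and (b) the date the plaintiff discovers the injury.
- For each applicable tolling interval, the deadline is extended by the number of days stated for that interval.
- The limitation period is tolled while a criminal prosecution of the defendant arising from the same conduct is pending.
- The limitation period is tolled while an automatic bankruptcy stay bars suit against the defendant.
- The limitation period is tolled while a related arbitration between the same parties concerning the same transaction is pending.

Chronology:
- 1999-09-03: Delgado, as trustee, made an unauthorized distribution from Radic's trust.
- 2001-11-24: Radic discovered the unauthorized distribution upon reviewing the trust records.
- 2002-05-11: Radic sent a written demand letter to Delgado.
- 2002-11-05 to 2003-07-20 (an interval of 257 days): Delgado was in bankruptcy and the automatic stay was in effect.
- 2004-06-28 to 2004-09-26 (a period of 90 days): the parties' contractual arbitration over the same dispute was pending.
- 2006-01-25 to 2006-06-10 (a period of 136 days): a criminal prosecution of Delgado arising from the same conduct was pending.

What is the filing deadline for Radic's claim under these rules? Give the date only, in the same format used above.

2005-11-06

The claim accrued on 2001-11-24 — the later of the 1999-09-03 act and the 2001-11-24 discovery.
Adding the 3 years base period to 2001-11-24 gives a deadline of 2004-11-24, before any tolling.
The period was tolled for 257 days by the automatic bankruptcy stay (2002-11-05 to 2003-07-20), pushing the deadline to 2005-08-08.
The period was tolled for 90 days by the pending related arbitration (2004-06-28 to 2004-09-26), pushing the deadline to 2005-11-06.
The pending criminal prosecution from 2006-01-25 to 2006-06-10 began after the period had already run on 2005-11-06, so it has no tolling effect.
None of the other events listed affects the running of the period under the stated rules.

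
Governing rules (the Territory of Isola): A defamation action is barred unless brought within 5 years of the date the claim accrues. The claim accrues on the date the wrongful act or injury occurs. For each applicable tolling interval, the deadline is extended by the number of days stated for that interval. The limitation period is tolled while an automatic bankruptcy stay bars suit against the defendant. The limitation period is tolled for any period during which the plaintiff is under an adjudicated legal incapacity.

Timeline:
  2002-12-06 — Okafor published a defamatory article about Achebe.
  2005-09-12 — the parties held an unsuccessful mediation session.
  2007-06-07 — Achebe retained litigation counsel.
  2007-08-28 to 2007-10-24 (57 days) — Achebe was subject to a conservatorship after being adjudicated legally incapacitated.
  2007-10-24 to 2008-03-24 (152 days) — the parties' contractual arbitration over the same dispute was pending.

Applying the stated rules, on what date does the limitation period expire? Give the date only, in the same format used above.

The claim accrued on 2002-12-06, when the wrongful act occurred.
The untolled deadline — 5 years after 2002-12-06 — is 2007-12-06.
Because the plaintiff's legal incapacity ran from 2007-08-28 to 2007-10-24, the deadline is extended by 57 days to 2008-02-01.
No stated provision tolls the period for a pending arbitration, so the interval from 2007-10-24 to 2008-03-24 has no effect on the deadline.
None of the other events listed affects the running of the period under the stated rules.

2008-02-01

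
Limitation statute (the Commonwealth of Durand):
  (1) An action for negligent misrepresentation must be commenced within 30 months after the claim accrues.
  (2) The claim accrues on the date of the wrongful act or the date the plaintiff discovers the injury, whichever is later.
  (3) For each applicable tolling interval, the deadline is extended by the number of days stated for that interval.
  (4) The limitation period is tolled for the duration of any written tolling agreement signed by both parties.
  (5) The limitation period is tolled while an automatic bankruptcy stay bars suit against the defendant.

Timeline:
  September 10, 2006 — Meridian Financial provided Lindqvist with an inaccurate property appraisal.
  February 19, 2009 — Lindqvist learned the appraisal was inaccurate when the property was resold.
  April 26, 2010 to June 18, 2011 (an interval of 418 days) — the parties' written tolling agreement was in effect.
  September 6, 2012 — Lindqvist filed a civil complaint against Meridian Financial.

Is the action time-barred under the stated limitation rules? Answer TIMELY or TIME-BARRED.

TIMELY

The claim accrued on February 19, 2009 — the later of the September 10, 2006 act and the February 19, 2009 discovery.
The untolled deadline — 30 months after February 19, 2009 — is August 19, 2011.
The written tolling agreement from April 26, 2010 to June 18, 2011 tolled the period for 418 days, extending the deadline to October 10, 2012.
The September 6, 2012 filing precedes the October 10, 2012 deadline; the claim is timely.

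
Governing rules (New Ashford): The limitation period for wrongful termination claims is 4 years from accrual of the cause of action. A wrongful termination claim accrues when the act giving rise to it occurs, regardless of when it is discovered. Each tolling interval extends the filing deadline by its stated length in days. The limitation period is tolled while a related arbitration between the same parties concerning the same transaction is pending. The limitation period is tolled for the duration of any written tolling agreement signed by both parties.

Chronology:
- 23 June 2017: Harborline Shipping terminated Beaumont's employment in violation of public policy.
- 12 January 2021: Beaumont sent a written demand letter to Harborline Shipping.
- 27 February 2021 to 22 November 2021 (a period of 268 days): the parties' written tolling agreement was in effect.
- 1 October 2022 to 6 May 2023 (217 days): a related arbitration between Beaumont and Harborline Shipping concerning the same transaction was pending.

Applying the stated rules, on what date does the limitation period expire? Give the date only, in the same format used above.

The limitation period began to run on 23 June 2017.
Adding the 4 years base period to 23 June 2017 gives a deadline of 23 June 2021, before any tolling.
Because the written tolling agreement ran from 27 February 2021 to 22 November 2021, the deadline is extended by 268 days to 18 March 2022.
The pending related arbitration starting 1 October 2022 came too late — the period had run on 18 March 2022 — and so does not extend the deadline.
The other events in the timeline have no effect on the limitation period under the stated rules.

18 March 2022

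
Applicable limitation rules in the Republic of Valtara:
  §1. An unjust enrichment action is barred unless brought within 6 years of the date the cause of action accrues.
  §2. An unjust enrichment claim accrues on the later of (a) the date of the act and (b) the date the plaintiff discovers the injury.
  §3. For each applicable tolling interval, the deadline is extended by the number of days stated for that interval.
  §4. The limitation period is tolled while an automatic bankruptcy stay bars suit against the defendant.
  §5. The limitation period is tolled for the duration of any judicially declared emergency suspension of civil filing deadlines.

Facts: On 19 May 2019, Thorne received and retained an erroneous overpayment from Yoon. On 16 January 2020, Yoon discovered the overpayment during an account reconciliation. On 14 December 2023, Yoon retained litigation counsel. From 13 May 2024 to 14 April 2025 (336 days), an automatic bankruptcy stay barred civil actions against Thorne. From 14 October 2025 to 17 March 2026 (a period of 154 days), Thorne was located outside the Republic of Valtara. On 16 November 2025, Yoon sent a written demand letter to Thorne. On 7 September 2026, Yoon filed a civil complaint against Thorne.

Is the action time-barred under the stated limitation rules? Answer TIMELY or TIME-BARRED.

TIMELY

Taking the later of the act (19 May 2019) and discovery (16 January 2020), the claim accrued on 16 January 2020.
Adding the 6 years base period to 16 January 2020 gives a deadline of 16 January 2026, before any tolling.
The period was tolled for 336 days by the automatic bankruptcy stay (13 May 2024 to 14 April 2025), pushing the deadline to 18 December 2026.
Although the defendant's absence ran from 14 October 2025 to 17 March 2026, the stated rules do not make that a tolling event, so it is disregarded.
None of the other events listed affects the running of the period under the stated rules.
The 7 September 2026 filing precedes the 18 December 2026 deadline; the claim is timely.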